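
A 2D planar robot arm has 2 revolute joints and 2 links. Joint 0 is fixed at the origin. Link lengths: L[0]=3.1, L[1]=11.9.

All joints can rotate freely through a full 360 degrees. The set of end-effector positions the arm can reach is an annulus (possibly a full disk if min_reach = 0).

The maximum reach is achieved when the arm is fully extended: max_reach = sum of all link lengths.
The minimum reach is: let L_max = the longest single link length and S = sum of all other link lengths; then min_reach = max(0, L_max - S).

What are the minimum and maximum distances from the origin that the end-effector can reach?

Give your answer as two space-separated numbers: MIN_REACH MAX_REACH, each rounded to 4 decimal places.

Link lengths: [3.1, 11.9]
max_reach = 3.1 + 11.9 = 15
L_max = max([3.1, 11.9]) = 11.9
S (sum of others) = 15 - 11.9 = 3.1
min_reach = max(0, 11.9 - 3.1) = max(0, 8.8) = 8.8

Answer: 8.8000 15.0000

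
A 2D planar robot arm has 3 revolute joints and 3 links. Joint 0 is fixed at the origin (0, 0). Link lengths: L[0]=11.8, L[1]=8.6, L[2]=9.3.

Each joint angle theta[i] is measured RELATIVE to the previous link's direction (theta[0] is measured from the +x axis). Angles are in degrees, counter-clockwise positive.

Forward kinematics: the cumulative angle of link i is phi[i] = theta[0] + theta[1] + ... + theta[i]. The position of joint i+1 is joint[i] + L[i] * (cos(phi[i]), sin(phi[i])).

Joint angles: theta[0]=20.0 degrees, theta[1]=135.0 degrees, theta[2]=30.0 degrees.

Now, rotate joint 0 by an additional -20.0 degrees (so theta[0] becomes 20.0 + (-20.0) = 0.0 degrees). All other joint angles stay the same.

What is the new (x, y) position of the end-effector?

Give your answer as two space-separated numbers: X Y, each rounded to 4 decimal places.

joint[0] = (0.0000, 0.0000)  (base)
link 0: phi[0] = 0 = 0 deg
  cos(0 deg) = 1.0000, sin(0 deg) = 0.0000
  joint[1] = (0.0000, 0.0000) + 11.8 * (1.0000, 0.0000) = (0.0000 + 11.8000, 0.0000 + 0.0000) = (11.8000, 0.0000)
link 1: phi[1] = 0 + 135 = 135 deg
  cos(135 deg) = -0.7071, sin(135 deg) = 0.7071
  joint[2] = (11.8000, 0.0000) + 8.6 * (-0.7071, 0.7071) = (11.8000 + -6.0811, 0.0000 + 6.0811) = (5.7189, 6.0811)
link 2: phi[2] = 0 + 135 + 30 = 165 deg
  cos(165 deg) = -0.9659, sin(165 deg) = 0.2588
  joint[3] = (5.7189, 6.0811) + 9.3 * (-0.9659, 0.2588) = (5.7189 + -8.9831, 6.0811 + 2.4070) = (-3.2642, 8.4881)
End effector: (-3.2642, 8.4881)

Answer: -3.2642 8.4881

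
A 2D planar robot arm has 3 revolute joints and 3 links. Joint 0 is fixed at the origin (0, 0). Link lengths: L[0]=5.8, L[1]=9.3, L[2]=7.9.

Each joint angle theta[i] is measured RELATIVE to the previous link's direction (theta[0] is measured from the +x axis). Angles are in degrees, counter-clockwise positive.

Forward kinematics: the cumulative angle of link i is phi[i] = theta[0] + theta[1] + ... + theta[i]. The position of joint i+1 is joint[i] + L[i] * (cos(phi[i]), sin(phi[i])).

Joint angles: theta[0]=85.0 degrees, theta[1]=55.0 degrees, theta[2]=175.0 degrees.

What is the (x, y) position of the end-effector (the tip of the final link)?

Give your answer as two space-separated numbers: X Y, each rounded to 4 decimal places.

Answer: -1.0326 6.1697

Derivation:
joint[0] = (0.0000, 0.0000)  (base)
link 0: phi[0] = 85 = 85 deg
  cos(85 deg) = 0.0872, sin(85 deg) = 0.9962
  joint[1] = (0.0000, 0.0000) + 5.8 * (0.0872, 0.9962) = (0.0000 + 0.5055, 0.0000 + 5.7779) = (0.5055, 5.7779)
link 1: phi[1] = 85 + 55 = 140 deg
  cos(140 deg) = -0.7660, sin(140 deg) = 0.6428
  joint[2] = (0.5055, 5.7779) + 9.3 * (-0.7660, 0.6428) = (0.5055 + -7.1242, 5.7779 + 5.9779) = (-6.6187, 11.7559)
link 2: phi[2] = 85 + 55 + 175 = 315 deg
  cos(315 deg) = 0.7071, sin(315 deg) = -0.7071
  joint[3] = (-6.6187, 11.7559) + 7.9 * (0.7071, -0.7071) = (-6.6187 + 5.5861, 11.7559 + -5.5861) = (-1.0326, 6.1697)
End effector: (-1.0326, 6.1697)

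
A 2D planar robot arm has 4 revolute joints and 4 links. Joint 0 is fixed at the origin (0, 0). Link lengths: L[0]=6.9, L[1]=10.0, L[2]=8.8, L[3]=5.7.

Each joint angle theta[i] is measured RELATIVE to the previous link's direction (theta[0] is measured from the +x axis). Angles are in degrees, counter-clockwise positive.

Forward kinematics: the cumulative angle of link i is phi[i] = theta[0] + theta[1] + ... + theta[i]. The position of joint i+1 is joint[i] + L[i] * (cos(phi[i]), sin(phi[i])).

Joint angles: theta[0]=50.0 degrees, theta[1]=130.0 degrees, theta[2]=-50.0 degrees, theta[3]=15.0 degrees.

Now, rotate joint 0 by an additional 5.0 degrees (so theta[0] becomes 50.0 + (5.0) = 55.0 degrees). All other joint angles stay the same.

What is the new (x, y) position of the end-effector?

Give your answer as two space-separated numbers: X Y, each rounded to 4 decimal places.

Answer: -17.1632 13.8531

Derivation:
joint[0] = (0.0000, 0.0000)  (base)
link 0: phi[0] = 55 = 55 deg
  cos(55 deg) = 0.5736, sin(55 deg) = 0.8192
  joint[1] = (0.0000, 0.0000) + 6.9 * (0.5736, 0.8192) = (0.0000 + 3.9577, 0.0000 + 5.6521) = (3.9577, 5.6521)
link 1: phi[1] = 55 + 130 = 185 deg
  cos(185 deg) = -0.9962, sin(185 deg) = -0.0872
  joint[2] = (3.9577, 5.6521) + 10 * (-0.9962, -0.0872) = (3.9577 + -9.9619, 5.6521 + -0.8716) = (-6.0043, 4.7806)
link 2: phi[2] = 55 + 130 + -50 = 135 deg
  cos(135 deg) = -0.7071, sin(135 deg) = 0.7071
  joint[3] = (-6.0043, 4.7806) + 8.8 * (-0.7071, 0.7071) = (-6.0043 + -6.2225, 4.7806 + 6.2225) = (-12.2268, 11.0031)
link 3: phi[3] = 55 + 130 + -50 + 15 = 150 deg
  cos(150 deg) = -0.8660, sin(150 deg) = 0.5000
  joint[4] = (-12.2268, 11.0031) + 5.7 * (-0.8660, 0.5000) = (-12.2268 + -4.9363, 11.0031 + 2.8500) = (-17.1632, 13.8531)
End effector: (-17.1632, 13.8531)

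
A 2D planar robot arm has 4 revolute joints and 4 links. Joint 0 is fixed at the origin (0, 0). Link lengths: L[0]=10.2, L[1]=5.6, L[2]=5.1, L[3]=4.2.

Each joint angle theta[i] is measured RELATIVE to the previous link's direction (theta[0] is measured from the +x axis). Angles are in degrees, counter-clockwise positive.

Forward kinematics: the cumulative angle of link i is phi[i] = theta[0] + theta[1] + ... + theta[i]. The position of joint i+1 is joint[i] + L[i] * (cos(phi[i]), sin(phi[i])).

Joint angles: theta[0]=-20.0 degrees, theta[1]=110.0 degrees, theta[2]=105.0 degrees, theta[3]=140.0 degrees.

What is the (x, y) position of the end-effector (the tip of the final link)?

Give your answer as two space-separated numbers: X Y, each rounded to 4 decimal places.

joint[0] = (0.0000, 0.0000)  (base)
link 0: phi[0] = -20 = -20 deg
  cos(-20 deg) = 0.9397, sin(-20 deg) = -0.3420
  joint[1] = (0.0000, 0.0000) + 10.2 * (0.9397, -0.3420) = (0.0000 + 9.5849, 0.0000 + -3.4886) = (9.5849, -3.4886)
link 1: phi[1] = -20 + 110 = 90 deg
  cos(90 deg) = 0.0000, sin(90 deg) = 1.0000
  joint[2] = (9.5849, -3.4886) + 5.6 * (0.0000, 1.0000) = (9.5849 + 0.0000, -3.4886 + 5.6000) = (9.5849, 2.1114)
link 2: phi[2] = -20 + 110 + 105 = 195 deg
  cos(195 deg) = -0.9659, sin(195 deg) = -0.2588
  joint[3] = (9.5849, 2.1114) + 5.1 * (-0.9659, -0.2588) = (9.5849 + -4.9262, 2.1114 + -1.3200) = (4.6586, 0.7914)
link 3: phi[3] = -20 + 110 + 105 + 140 = 335 deg
  cos(335 deg) = 0.9063, sin(335 deg) = -0.4226
  joint[4] = (4.6586, 0.7914) + 4.2 * (0.9063, -0.4226) = (4.6586 + 3.8065, 0.7914 + -1.7750) = (8.4651, -0.9836)
End effector: (8.4651, -0.9836)

Answer: 8.4651 -0.9836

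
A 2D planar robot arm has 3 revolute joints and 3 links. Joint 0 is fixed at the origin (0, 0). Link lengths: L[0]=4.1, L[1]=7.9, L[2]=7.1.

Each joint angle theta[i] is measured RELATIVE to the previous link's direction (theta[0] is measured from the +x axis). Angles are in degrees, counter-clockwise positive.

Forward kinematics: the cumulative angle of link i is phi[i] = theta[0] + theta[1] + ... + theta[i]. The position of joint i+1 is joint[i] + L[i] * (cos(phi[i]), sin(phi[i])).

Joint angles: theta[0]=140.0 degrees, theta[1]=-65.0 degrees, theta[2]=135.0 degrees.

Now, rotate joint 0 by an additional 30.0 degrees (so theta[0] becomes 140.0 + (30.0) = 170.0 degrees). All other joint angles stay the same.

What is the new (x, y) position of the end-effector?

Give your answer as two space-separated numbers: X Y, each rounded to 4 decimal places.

Answer: -9.6324 2.1940

Derivation:
joint[0] = (0.0000, 0.0000)  (base)
link 0: phi[0] = 170 = 170 deg
  cos(170 deg) = -0.9848, sin(170 deg) = 0.1736
  joint[1] = (0.0000, 0.0000) + 4.1 * (-0.9848, 0.1736) = (0.0000 + -4.0377, 0.0000 + 0.7120) = (-4.0377, 0.7120)
link 1: phi[1] = 170 + -65 = 105 deg
  cos(105 deg) = -0.2588, sin(105 deg) = 0.9659
  joint[2] = (-4.0377, 0.7120) + 7.9 * (-0.2588, 0.9659) = (-4.0377 + -2.0447, 0.7120 + 7.6308) = (-6.0824, 8.3428)
link 2: phi[2] = 170 + -65 + 135 = 240 deg
  cos(240 deg) = -0.5000, sin(240 deg) = -0.8660
  joint[3] = (-6.0824, 8.3428) + 7.1 * (-0.5000, -0.8660) = (-6.0824 + -3.5500, 8.3428 + -6.1488) = (-9.6324, 2.1940)
End effector: (-9.6324, 2.1940)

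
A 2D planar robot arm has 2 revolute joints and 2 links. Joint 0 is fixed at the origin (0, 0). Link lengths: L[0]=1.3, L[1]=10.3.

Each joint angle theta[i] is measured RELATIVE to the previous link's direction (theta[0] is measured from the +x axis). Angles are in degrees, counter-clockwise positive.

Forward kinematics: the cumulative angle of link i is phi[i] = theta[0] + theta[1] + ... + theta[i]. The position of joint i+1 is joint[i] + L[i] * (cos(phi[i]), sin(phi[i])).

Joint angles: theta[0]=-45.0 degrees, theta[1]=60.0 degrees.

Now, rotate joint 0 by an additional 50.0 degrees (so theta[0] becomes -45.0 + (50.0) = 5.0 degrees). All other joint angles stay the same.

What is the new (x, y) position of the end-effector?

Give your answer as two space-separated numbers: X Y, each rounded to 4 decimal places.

Answer: 5.6480 9.4483

Derivation:
joint[0] = (0.0000, 0.0000)  (base)
link 0: phi[0] = 5 = 5 deg
  cos(5 deg) = 0.9962, sin(5 deg) = 0.0872
  joint[1] = (0.0000, 0.0000) + 1.3 * (0.9962, 0.0872) = (0.0000 + 1.2951, 0.0000 + 0.1133) = (1.2951, 0.1133)
link 1: phi[1] = 5 + 60 = 65 deg
  cos(65 deg) = 0.4226, sin(65 deg) = 0.9063
  joint[2] = (1.2951, 0.1133) + 10.3 * (0.4226, 0.9063) = (1.2951 + 4.3530, 0.1133 + 9.3350) = (5.6480, 9.4483)
End effector: (5.6480, 9.4483)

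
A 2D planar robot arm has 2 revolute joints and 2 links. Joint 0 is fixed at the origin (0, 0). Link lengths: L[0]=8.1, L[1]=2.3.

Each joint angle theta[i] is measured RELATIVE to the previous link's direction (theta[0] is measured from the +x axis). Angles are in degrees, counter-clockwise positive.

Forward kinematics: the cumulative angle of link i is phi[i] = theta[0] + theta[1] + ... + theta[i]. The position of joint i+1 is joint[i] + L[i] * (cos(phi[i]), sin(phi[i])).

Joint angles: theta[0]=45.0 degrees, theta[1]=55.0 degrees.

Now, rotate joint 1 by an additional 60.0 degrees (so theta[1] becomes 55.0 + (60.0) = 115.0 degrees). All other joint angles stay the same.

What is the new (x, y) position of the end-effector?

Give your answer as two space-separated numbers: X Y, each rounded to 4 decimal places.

Answer: 3.5663 6.5142

Derivation:
joint[0] = (0.0000, 0.0000)  (base)
link 0: phi[0] = 45 = 45 deg
  cos(45 deg) = 0.7071, sin(45 deg) = 0.7071
  joint[1] = (0.0000, 0.0000) + 8.1 * (0.7071, 0.7071) = (0.0000 + 5.7276, 0.0000 + 5.7276) = (5.7276, 5.7276)
link 1: phi[1] = 45 + 115 = 160 deg
  cos(160 deg) = -0.9397, sin(160 deg) = 0.3420
  joint[2] = (5.7276, 5.7276) + 2.3 * (-0.9397, 0.3420) = (5.7276 + -2.1613, 5.7276 + 0.7866) = (3.5663, 6.5142)
End effector: (3.5663, 6.5142)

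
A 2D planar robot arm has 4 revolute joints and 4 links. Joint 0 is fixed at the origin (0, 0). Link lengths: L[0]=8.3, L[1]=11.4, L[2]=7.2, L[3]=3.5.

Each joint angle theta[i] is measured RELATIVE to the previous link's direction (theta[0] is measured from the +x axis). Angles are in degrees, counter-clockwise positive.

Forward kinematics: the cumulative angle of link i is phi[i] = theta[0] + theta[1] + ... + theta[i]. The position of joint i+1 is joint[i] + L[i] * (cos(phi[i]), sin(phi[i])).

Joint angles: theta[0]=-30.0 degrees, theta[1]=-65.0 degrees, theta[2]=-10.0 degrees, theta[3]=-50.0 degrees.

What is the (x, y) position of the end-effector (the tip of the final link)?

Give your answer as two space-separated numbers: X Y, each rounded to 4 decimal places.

Answer: 1.1589 -23.9404

Derivation:
joint[0] = (0.0000, 0.0000)  (base)
link 0: phi[0] = -30 = -30 deg
  cos(-30 deg) = 0.8660, sin(-30 deg) = -0.5000
  joint[1] = (0.0000, 0.0000) + 8.3 * (0.8660, -0.5000) = (0.0000 + 7.1880, 0.0000 + -4.1500) = (7.1880, -4.1500)
link 1: phi[1] = -30 + -65 = -95 deg
  cos(-95 deg) = -0.0872, sin(-95 deg) = -0.9962
  joint[2] = (7.1880, -4.1500) + 11.4 * (-0.0872, -0.9962) = (7.1880 + -0.9936, -4.1500 + -11.3566) = (6.1944, -15.5066)
link 2: phi[2] = -30 + -65 + -10 = -105 deg
  cos(-105 deg) = -0.2588, sin(-105 deg) = -0.9659
  joint[3] = (6.1944, -15.5066) + 7.2 * (-0.2588, -0.9659) = (6.1944 + -1.8635, -15.5066 + -6.9547) = (4.3309, -22.4613)
link 3: phi[3] = -30 + -65 + -10 + -50 = -155 deg
  cos(-155 deg) = -0.9063, sin(-155 deg) = -0.4226
  joint[4] = (4.3309, -22.4613) + 3.5 * (-0.9063, -0.4226) = (4.3309 + -3.1721, -22.4613 + -1.4792) = (1.1589, -23.9404)
End effector: (1.1589, -23.9404)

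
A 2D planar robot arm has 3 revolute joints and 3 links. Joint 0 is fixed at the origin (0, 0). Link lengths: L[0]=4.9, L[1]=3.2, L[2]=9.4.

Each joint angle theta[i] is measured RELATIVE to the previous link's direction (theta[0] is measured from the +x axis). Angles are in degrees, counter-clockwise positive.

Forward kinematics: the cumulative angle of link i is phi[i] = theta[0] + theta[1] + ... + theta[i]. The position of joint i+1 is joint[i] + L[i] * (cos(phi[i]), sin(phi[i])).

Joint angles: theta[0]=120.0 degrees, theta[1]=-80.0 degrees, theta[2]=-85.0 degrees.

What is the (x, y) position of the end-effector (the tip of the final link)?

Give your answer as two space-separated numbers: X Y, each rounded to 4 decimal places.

joint[0] = (0.0000, 0.0000)  (base)
link 0: phi[0] = 120 = 120 deg
  cos(120 deg) = -0.5000, sin(120 deg) = 0.8660
  joint[1] = (0.0000, 0.0000) + 4.9 * (-0.5000, 0.8660) = (0.0000 + -2.4500, 0.0000 + 4.2435) = (-2.4500, 4.2435)
link 1: phi[1] = 120 + -80 = 40 deg
  cos(40 deg) = 0.7660, sin(40 deg) = 0.6428
  joint[2] = (-2.4500, 4.2435) + 3.2 * (0.7660, 0.6428) = (-2.4500 + 2.4513, 4.2435 + 2.0569) = (0.0013, 6.3004)
link 2: phi[2] = 120 + -80 + -85 = -45 deg
  cos(-45 deg) = 0.7071, sin(-45 deg) = -0.7071
  joint[3] = (0.0013, 6.3004) + 9.4 * (0.7071, -0.7071) = (0.0013 + 6.6468, 6.3004 + -6.6468) = (6.6481, -0.3464)
End effector: (6.6481, -0.3464)

Answer: 6.6481 -0.3464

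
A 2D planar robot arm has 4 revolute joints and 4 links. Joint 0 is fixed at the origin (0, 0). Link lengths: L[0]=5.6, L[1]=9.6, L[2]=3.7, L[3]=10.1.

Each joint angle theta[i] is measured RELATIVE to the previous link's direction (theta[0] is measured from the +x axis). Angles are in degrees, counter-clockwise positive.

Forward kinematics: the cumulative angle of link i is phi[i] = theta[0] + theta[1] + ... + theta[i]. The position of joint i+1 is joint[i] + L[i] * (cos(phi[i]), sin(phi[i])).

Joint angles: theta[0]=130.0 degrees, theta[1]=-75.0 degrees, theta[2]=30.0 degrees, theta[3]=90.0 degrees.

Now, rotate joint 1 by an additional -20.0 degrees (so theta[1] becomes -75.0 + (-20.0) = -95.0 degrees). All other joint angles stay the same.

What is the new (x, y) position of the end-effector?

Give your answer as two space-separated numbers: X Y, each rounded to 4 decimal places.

joint[0] = (0.0000, 0.0000)  (base)
link 0: phi[0] = 130 = 130 deg
  cos(130 deg) = -0.6428, sin(130 deg) = 0.7660
  joint[1] = (0.0000, 0.0000) + 5.6 * (-0.6428, 0.7660) = (0.0000 + -3.5996, 0.0000 + 4.2898) = (-3.5996, 4.2898)
link 1: phi[1] = 130 + -95 = 35 deg
  cos(35 deg) = 0.8192, sin(35 deg) = 0.5736
  joint[2] = (-3.5996, 4.2898) + 9.6 * (0.8192, 0.5736) = (-3.5996 + 7.8639, 4.2898 + 5.5063) = (4.2642, 9.7962)
link 2: phi[2] = 130 + -95 + 30 = 65 deg
  cos(65 deg) = 0.4226, sin(65 deg) = 0.9063
  joint[3] = (4.2642, 9.7962) + 3.7 * (0.4226, 0.9063) = (4.2642 + 1.5637, 9.7962 + 3.3533) = (5.8279, 13.1495)
link 3: phi[3] = 130 + -95 + 30 + 90 = 155 deg
  cos(155 deg) = -0.9063, sin(155 deg) = 0.4226
  joint[4] = (5.8279, 13.1495) + 10.1 * (-0.9063, 0.4226) = (5.8279 + -9.1537, 13.1495 + 4.2684) = (-3.3258, 17.4180)
End effector: (-3.3258, 17.4180)

Answer: -3.3258 17.4180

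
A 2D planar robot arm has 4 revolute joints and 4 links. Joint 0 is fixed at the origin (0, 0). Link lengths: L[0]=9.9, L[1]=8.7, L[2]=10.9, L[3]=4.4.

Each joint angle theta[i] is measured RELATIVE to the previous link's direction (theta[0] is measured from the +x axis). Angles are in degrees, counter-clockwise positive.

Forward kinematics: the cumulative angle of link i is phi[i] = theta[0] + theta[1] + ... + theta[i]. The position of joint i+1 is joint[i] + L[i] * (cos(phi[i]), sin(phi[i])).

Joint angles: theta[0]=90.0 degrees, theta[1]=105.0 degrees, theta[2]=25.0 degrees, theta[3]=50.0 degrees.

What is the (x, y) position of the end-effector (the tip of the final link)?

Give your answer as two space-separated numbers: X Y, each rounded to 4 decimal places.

joint[0] = (0.0000, 0.0000)  (base)
link 0: phi[0] = 90 = 90 deg
  cos(90 deg) = 0.0000, sin(90 deg) = 1.0000
  joint[1] = (0.0000, 0.0000) + 9.9 * (0.0000, 1.0000) = (0.0000 + 0.0000, 0.0000 + 9.9000) = (0.0000, 9.9000)
link 1: phi[1] = 90 + 105 = 195 deg
  cos(195 deg) = -0.9659, sin(195 deg) = -0.2588
  joint[2] = (0.0000, 9.9000) + 8.7 * (-0.9659, -0.2588) = (0.0000 + -8.4036, 9.9000 + -2.2517) = (-8.4036, 7.6483)
link 2: phi[2] = 90 + 105 + 25 = 220 deg
  cos(220 deg) = -0.7660, sin(220 deg) = -0.6428
  joint[3] = (-8.4036, 7.6483) + 10.9 * (-0.7660, -0.6428) = (-8.4036 + -8.3499, 7.6483 + -7.0064) = (-16.7534, 0.6419)
link 3: phi[3] = 90 + 105 + 25 + 50 = 270 deg
  cos(270 deg) = -0.0000, sin(270 deg) = -1.0000
  joint[4] = (-16.7534, 0.6419) + 4.4 * (-0.0000, -1.0000) = (-16.7534 + -0.0000, 0.6419 + -4.4000) = (-16.7534, -3.7581)
End effector: (-16.7534, -3.7581)

Answer: -16.7534 -3.7581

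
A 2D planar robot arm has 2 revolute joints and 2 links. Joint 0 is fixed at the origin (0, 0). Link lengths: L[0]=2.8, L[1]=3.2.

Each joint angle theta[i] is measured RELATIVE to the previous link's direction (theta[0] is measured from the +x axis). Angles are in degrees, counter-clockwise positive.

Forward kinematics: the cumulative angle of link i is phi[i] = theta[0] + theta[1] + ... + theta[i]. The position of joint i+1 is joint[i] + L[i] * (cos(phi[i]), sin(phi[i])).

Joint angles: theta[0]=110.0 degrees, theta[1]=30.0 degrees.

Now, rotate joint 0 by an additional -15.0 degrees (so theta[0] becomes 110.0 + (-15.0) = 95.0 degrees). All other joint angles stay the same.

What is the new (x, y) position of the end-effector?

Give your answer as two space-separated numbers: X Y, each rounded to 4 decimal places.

joint[0] = (0.0000, 0.0000)  (base)
link 0: phi[0] = 95 = 95 deg
  cos(95 deg) = -0.0872, sin(95 deg) = 0.9962
  joint[1] = (0.0000, 0.0000) + 2.8 * (-0.0872, 0.9962) = (0.0000 + -0.2440, 0.0000 + 2.7893) = (-0.2440, 2.7893)
link 1: phi[1] = 95 + 30 = 125 deg
  cos(125 deg) = -0.5736, sin(125 deg) = 0.8192
  joint[2] = (-0.2440, 2.7893) + 3.2 * (-0.5736, 0.8192) = (-0.2440 + -1.8354, 2.7893 + 2.6213) = (-2.0795, 5.4106)
End effector: (-2.0795, 5.4106)

Answer: -2.0795 5.4106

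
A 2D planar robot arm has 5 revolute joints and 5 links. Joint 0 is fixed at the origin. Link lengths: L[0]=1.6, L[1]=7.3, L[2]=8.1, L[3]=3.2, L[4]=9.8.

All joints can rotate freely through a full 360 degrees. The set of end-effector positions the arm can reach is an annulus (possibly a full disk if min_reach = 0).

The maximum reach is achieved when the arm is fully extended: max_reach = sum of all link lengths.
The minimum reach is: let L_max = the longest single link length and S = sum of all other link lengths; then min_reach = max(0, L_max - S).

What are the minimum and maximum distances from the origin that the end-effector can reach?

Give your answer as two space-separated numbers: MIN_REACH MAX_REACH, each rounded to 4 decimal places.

Answer: 0.0000 30.0000

Derivation:
Link lengths: [1.6, 7.3, 8.1, 3.2, 9.8]
max_reach = 1.6 + 7.3 + 8.1 + 3.2 + 9.8 = 30
L_max = max([1.6, 7.3, 8.1, 3.2, 9.8]) = 9.8
S (sum of others) = 30 - 9.8 = 20.2
min_reach = max(0, 9.8 - 20.2) = max(0, -10.4) = 0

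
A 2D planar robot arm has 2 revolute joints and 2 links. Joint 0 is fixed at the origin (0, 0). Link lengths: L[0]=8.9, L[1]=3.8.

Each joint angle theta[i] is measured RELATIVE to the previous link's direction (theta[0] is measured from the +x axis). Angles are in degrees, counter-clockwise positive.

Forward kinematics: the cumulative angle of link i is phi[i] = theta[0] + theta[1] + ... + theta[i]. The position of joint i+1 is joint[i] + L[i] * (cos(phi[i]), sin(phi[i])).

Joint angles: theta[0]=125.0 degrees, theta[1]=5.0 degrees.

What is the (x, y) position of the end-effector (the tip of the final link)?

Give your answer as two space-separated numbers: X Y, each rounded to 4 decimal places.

joint[0] = (0.0000, 0.0000)  (base)
link 0: phi[0] = 125 = 125 deg
  cos(125 deg) = -0.5736, sin(125 deg) = 0.8192
  joint[1] = (0.0000, 0.0000) + 8.9 * (-0.5736, 0.8192) = (0.0000 + -5.1048, 0.0000 + 7.2905) = (-5.1048, 7.2905)
link 1: phi[1] = 125 + 5 = 130 deg
  cos(130 deg) = -0.6428, sin(130 deg) = 0.7660
  joint[2] = (-5.1048, 7.2905) + 3.8 * (-0.6428, 0.7660) = (-5.1048 + -2.4426, 7.2905 + 2.9110) = (-7.5474, 10.2014)
End effector: (-7.5474, 10.2014)

Answer: -7.5474 10.2014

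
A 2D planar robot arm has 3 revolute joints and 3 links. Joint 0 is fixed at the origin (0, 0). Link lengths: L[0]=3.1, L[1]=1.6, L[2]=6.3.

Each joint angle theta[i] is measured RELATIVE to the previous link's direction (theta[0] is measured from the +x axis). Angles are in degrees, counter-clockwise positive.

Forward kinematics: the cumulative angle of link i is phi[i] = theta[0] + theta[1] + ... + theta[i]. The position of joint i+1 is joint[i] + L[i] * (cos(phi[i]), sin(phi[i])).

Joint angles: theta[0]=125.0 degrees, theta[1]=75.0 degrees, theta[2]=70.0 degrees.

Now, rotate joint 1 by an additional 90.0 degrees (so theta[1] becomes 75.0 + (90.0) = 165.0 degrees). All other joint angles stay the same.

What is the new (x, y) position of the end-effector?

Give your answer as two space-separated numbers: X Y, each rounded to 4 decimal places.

Answer: 5.0691 1.0359

Derivation:
joint[0] = (0.0000, 0.0000)  (base)
link 0: phi[0] = 125 = 125 deg
  cos(125 deg) = -0.5736, sin(125 deg) = 0.8192
  joint[1] = (0.0000, 0.0000) + 3.1 * (-0.5736, 0.8192) = (0.0000 + -1.7781, 0.0000 + 2.5394) = (-1.7781, 2.5394)
link 1: phi[1] = 125 + 165 = 290 deg
  cos(290 deg) = 0.3420, sin(290 deg) = -0.9397
  joint[2] = (-1.7781, 2.5394) + 1.6 * (0.3420, -0.9397) = (-1.7781 + 0.5472, 2.5394 + -1.5035) = (-1.2309, 1.0359)
link 2: phi[2] = 125 + 165 + 70 = 360 deg
  cos(360 deg) = 1.0000, sin(360 deg) = -0.0000
  joint[3] = (-1.2309, 1.0359) + 6.3 * (1.0000, -0.0000) = (-1.2309 + 6.3000, 1.0359 + -0.0000) = (5.0691, 1.0359)
End effector: (5.0691, 1.0359)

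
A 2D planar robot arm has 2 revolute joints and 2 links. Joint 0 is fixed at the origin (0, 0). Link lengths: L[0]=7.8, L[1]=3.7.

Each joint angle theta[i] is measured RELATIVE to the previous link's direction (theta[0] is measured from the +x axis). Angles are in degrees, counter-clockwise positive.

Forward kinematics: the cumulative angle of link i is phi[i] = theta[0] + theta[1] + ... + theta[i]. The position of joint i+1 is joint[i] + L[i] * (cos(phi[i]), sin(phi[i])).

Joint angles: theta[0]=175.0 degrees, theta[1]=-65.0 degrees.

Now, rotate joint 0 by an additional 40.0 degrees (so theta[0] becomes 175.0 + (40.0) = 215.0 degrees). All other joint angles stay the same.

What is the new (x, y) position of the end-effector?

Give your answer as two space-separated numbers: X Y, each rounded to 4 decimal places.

joint[0] = (0.0000, 0.0000)  (base)
link 0: phi[0] = 215 = 215 deg
  cos(215 deg) = -0.8192, sin(215 deg) = -0.5736
  joint[1] = (0.0000, 0.0000) + 7.8 * (-0.8192, -0.5736) = (0.0000 + -6.3894, 0.0000 + -4.4739) = (-6.3894, -4.4739)
link 1: phi[1] = 215 + -65 = 150 deg
  cos(150 deg) = -0.8660, sin(150 deg) = 0.5000
  joint[2] = (-6.3894, -4.4739) + 3.7 * (-0.8660, 0.5000) = (-6.3894 + -3.2043, -4.4739 + 1.8500) = (-9.5937, -2.6239)
End effector: (-9.5937, -2.6239)

Answer: -9.5937 -2.6239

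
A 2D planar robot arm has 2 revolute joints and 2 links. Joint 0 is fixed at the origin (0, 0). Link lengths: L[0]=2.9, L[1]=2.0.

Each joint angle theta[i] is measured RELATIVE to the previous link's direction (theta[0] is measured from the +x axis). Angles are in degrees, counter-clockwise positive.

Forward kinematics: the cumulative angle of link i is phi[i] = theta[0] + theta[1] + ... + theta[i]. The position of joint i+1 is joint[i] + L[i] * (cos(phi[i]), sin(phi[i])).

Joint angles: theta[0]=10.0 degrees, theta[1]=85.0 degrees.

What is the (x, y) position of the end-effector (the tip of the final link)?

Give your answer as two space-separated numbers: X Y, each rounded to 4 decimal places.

joint[0] = (0.0000, 0.0000)  (base)
link 0: phi[0] = 10 = 10 deg
  cos(10 deg) = 0.9848, sin(10 deg) = 0.1736
  joint[1] = (0.0000, 0.0000) + 2.9 * (0.9848, 0.1736) = (0.0000 + 2.8559, 0.0000 + 0.5036) = (2.8559, 0.5036)
link 1: phi[1] = 10 + 85 = 95 deg
  cos(95 deg) = -0.0872, sin(95 deg) = 0.9962
  joint[2] = (2.8559, 0.5036) + 2 * (-0.0872, 0.9962) = (2.8559 + -0.1743, 0.5036 + 1.9924) = (2.6816, 2.4960)
End effector: (2.6816, 2.4960)

Answer: 2.6816 2.4960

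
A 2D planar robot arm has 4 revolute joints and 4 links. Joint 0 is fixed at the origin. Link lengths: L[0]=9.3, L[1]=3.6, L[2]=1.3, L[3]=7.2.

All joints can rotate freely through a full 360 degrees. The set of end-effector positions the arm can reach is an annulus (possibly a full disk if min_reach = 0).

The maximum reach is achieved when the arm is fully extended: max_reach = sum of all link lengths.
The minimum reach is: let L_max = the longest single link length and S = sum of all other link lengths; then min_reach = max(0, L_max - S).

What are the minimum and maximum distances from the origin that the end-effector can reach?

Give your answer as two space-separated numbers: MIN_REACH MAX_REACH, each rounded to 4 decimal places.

Answer: 0.0000 21.4000

Derivation:
Link lengths: [9.3, 3.6, 1.3, 7.2]
max_reach = 9.3 + 3.6 + 1.3 + 7.2 = 21.4
L_max = max([9.3, 3.6, 1.3, 7.2]) = 9.3
S (sum of others) = 21.4 - 9.3 = 12.1
min_reach = max(0, 9.3 - 12.1) = max(0, -2.8) = 0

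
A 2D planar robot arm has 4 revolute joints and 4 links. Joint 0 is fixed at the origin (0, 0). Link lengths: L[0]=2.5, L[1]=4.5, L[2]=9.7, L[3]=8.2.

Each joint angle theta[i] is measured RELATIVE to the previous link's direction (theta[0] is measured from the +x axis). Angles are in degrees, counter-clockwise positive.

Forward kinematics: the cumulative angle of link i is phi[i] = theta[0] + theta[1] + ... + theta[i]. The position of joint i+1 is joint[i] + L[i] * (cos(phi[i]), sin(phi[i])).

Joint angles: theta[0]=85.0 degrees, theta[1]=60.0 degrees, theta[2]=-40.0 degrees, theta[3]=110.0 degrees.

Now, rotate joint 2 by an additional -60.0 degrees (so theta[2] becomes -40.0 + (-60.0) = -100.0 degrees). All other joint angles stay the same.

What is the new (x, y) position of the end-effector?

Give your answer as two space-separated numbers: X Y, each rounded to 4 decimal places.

Answer: -4.0411 15.3960

Derivation:
joint[0] = (0.0000, 0.0000)  (base)
link 0: phi[0] = 85 = 85 deg
  cos(85 deg) = 0.0872, sin(85 deg) = 0.9962
  joint[1] = (0.0000, 0.0000) + 2.5 * (0.0872, 0.9962) = (0.0000 + 0.2179, 0.0000 + 2.4905) = (0.2179, 2.4905)
link 1: phi[1] = 85 + 60 = 145 deg
  cos(145 deg) = -0.8192, sin(145 deg) = 0.5736
  joint[2] = (0.2179, 2.4905) + 4.5 * (-0.8192, 0.5736) = (0.2179 + -3.6862, 2.4905 + 2.5811) = (-3.4683, 5.0716)
link 2: phi[2] = 85 + 60 + -100 = 45 deg
  cos(45 deg) = 0.7071, sin(45 deg) = 0.7071
  joint[3] = (-3.4683, 5.0716) + 9.7 * (0.7071, 0.7071) = (-3.4683 + 6.8589, 5.0716 + 6.8589) = (3.3906, 11.9305)
link 3: phi[3] = 85 + 60 + -100 + 110 = 155 deg
  cos(155 deg) = -0.9063, sin(155 deg) = 0.4226
  joint[4] = (3.3906, 11.9305) + 8.2 * (-0.9063, 0.4226) = (3.3906 + -7.4317, 11.9305 + 3.4655) = (-4.0411, 15.3960)
End effector: (-4.0411, 15.3960)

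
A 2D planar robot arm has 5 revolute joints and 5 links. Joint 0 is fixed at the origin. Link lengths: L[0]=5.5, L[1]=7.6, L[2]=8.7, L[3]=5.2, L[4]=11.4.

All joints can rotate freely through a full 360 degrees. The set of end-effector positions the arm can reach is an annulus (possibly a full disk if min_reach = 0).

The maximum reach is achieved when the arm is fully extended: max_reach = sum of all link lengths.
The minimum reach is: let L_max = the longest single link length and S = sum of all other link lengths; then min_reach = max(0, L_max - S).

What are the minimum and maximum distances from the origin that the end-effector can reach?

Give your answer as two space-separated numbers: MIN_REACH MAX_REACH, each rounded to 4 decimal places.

Answer: 0.0000 38.4000

Derivation:
Link lengths: [5.5, 7.6, 8.7, 5.2, 11.4]
max_reach = 5.5 + 7.6 + 8.7 + 5.2 + 11.4 = 38.4
L_max = max([5.5, 7.6, 8.7, 5.2, 11.4]) = 11.4
S (sum of others) = 38.4 - 11.4 = 27
min_reach = max(0, 11.4 - 27) = max(0, -15.6) = 0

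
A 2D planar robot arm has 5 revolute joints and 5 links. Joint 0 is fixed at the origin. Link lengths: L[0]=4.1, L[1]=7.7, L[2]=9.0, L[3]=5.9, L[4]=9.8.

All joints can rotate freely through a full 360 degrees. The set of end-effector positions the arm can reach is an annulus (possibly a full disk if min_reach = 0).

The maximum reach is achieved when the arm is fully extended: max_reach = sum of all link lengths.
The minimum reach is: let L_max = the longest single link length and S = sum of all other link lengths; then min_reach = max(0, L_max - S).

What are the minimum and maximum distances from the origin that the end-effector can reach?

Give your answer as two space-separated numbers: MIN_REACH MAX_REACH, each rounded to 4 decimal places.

Answer: 0.0000 36.5000

Derivation:
Link lengths: [4.1, 7.7, 9.0, 5.9, 9.8]
max_reach = 4.1 + 7.7 + 9 + 5.9 + 9.8 = 36.5
L_max = max([4.1, 7.7, 9.0, 5.9, 9.8]) = 9.8
S (sum of others) = 36.5 - 9.8 = 26.7
min_reach = max(0, 9.8 - 26.7) = max(0, -16.9) = 0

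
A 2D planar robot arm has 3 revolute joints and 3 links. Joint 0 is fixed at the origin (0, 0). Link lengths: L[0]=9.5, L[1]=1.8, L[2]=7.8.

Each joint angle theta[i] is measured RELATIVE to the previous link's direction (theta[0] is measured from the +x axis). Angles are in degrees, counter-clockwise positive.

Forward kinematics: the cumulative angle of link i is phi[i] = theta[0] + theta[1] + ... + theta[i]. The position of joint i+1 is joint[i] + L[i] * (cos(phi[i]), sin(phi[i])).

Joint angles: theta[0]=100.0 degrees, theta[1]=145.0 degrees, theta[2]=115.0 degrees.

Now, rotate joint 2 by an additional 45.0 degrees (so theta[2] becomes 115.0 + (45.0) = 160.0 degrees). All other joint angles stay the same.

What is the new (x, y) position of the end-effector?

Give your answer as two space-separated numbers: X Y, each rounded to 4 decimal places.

joint[0] = (0.0000, 0.0000)  (base)
link 0: phi[0] = 100 = 100 deg
  cos(100 deg) = -0.1736, sin(100 deg) = 0.9848
  joint[1] = (0.0000, 0.0000) + 9.5 * (-0.1736, 0.9848) = (0.0000 + -1.6497, 0.0000 + 9.3557) = (-1.6497, 9.3557)
link 1: phi[1] = 100 + 145 = 245 deg
  cos(245 deg) = -0.4226, sin(245 deg) = -0.9063
  joint[2] = (-1.6497, 9.3557) + 1.8 * (-0.4226, -0.9063) = (-1.6497 + -0.7607, 9.3557 + -1.6314) = (-2.4104, 7.7243)
link 2: phi[2] = 100 + 145 + 160 = 405 deg
  cos(405 deg) = 0.7071, sin(405 deg) = 0.7071
  joint[3] = (-2.4104, 7.7243) + 7.8 * (0.7071, 0.7071) = (-2.4104 + 5.5154, 7.7243 + 5.5154) = (3.1051, 13.2398)
End effector: (3.1051, 13.2398)

Answer: 3.1051 13.2398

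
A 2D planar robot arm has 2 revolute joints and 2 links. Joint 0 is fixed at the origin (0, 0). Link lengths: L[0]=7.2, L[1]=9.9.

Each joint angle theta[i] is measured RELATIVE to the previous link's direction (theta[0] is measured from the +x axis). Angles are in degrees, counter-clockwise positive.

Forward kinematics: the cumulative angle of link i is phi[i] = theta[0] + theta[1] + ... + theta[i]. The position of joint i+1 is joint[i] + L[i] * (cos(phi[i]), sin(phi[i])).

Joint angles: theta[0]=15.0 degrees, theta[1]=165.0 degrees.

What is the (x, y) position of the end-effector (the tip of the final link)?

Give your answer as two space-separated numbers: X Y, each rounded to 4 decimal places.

joint[0] = (0.0000, 0.0000)  (base)
link 0: phi[0] = 15 = 15 deg
  cos(15 deg) = 0.9659, sin(15 deg) = 0.2588
  joint[1] = (0.0000, 0.0000) + 7.2 * (0.9659, 0.2588) = (0.0000 + 6.9547, 0.0000 + 1.8635) = (6.9547, 1.8635)
link 1: phi[1] = 15 + 165 = 180 deg
  cos(180 deg) = -1.0000, sin(180 deg) = 0.0000
  joint[2] = (6.9547, 1.8635) + 9.9 * (-1.0000, 0.0000) = (6.9547 + -9.9000, 1.8635 + 0.0000) = (-2.9453, 1.8635)
End effector: (-2.9453, 1.8635)

Answer: -2.9453 1.8635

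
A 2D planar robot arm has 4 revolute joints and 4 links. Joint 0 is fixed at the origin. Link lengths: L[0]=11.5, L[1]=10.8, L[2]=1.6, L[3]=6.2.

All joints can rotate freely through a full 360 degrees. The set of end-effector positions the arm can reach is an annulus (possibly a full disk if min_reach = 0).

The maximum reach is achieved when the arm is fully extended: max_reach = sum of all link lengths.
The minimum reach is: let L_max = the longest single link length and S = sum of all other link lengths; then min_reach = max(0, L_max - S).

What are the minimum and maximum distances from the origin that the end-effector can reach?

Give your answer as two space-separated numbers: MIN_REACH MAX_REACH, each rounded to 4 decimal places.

Link lengths: [11.5, 10.8, 1.6, 6.2]
max_reach = 11.5 + 10.8 + 1.6 + 6.2 = 30.1
L_max = max([11.5, 10.8, 1.6, 6.2]) = 11.5
S (sum of others) = 30.1 - 11.5 = 18.6
min_reach = max(0, 11.5 - 18.6) = max(0, -7.1) = 0

Answer: 0.0000 30.1000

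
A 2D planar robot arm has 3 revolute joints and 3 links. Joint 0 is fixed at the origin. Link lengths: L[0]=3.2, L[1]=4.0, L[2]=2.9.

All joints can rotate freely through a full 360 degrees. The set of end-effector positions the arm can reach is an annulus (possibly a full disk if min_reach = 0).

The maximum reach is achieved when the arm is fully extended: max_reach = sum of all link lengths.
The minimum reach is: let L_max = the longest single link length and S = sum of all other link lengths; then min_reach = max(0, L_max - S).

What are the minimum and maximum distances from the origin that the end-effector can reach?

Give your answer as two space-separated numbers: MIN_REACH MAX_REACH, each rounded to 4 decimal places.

Answer: 0.0000 10.1000

Derivation:
Link lengths: [3.2, 4.0, 2.9]
max_reach = 3.2 + 4 + 2.9 = 10.1
L_max = max([3.2, 4.0, 2.9]) = 4
S (sum of others) = 10.1 - 4 = 6.1
min_reach = max(0, 4 - 6.1) = max(0, -2.1) = 0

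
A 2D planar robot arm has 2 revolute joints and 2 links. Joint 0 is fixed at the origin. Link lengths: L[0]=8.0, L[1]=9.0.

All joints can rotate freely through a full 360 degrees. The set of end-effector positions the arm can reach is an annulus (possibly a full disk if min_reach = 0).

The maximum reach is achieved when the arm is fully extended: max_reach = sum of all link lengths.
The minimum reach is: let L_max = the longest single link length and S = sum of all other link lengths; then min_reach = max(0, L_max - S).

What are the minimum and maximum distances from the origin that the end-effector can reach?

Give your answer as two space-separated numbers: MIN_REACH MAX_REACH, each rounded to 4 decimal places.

Link lengths: [8.0, 9.0]
max_reach = 8 + 9 = 17
L_max = max([8.0, 9.0]) = 9
S (sum of others) = 17 - 9 = 8
min_reach = max(0, 9 - 8) = max(0, 1) = 1

Answer: 1.0000 17.0000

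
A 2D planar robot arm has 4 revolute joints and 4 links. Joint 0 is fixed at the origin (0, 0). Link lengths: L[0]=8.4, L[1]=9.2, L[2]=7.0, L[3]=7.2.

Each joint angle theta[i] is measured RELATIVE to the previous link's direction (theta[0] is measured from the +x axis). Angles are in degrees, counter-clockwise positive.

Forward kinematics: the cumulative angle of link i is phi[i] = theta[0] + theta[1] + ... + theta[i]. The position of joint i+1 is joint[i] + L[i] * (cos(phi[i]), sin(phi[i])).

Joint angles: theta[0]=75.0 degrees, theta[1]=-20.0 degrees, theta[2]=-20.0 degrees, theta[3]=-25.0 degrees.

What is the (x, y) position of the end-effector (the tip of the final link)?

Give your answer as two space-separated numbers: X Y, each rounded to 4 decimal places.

Answer: 20.2757 20.9153

Derivation:
joint[0] = (0.0000, 0.0000)  (base)
link 0: phi[0] = 75 = 75 deg
  cos(75 deg) = 0.2588, sin(75 deg) = 0.9659
  joint[1] = (0.0000, 0.0000) + 8.4 * (0.2588, 0.9659) = (0.0000 + 2.1741, 0.0000 + 8.1138) = (2.1741, 8.1138)
link 1: phi[1] = 75 + -20 = 55 deg
  cos(55 deg) = 0.5736, sin(55 deg) = 0.8192
  joint[2] = (2.1741, 8.1138) + 9.2 * (0.5736, 0.8192) = (2.1741 + 5.2769, 8.1138 + 7.5362) = (7.4510, 15.6500)
link 2: phi[2] = 75 + -20 + -20 = 35 deg
  cos(35 deg) = 0.8192, sin(35 deg) = 0.5736
  joint[3] = (7.4510, 15.6500) + 7 * (0.8192, 0.5736) = (7.4510 + 5.7341, 15.6500 + 4.0150) = (13.1850, 19.6650)
link 3: phi[3] = 75 + -20 + -20 + -25 = 10 deg
  cos(10 deg) = 0.9848, sin(10 deg) = 0.1736
  joint[4] = (13.1850, 19.6650) + 7.2 * (0.9848, 0.1736) = (13.1850 + 7.0906, 19.6650 + 1.2503) = (20.2757, 20.9153)
End effector: (20.2757, 20.9153)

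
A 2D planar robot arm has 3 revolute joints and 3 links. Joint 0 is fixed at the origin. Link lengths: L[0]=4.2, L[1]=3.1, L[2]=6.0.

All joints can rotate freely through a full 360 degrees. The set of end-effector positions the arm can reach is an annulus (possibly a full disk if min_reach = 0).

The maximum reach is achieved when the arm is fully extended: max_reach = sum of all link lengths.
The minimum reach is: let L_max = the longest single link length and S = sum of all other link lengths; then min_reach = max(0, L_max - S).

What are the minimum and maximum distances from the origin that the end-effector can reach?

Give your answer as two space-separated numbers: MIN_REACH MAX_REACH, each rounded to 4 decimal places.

Answer: 0.0000 13.3000

Derivation:
Link lengths: [4.2, 3.1, 6.0]
max_reach = 4.2 + 3.1 + 6 = 13.3
L_max = max([4.2, 3.1, 6.0]) = 6
S (sum of others) = 13.3 - 6 = 7.3
min_reach = max(0, 6 - 7.3) = max(0, -1.3) = 0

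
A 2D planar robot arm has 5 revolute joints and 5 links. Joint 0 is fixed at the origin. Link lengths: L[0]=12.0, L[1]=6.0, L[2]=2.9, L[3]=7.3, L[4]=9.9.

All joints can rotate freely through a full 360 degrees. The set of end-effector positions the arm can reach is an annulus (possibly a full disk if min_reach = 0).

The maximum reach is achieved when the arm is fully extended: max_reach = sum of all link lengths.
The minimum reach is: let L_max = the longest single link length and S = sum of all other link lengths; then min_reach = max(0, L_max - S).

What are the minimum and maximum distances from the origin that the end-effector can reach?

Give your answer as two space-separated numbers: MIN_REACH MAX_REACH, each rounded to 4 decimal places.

Answer: 0.0000 38.1000

Derivation:
Link lengths: [12.0, 6.0, 2.9, 7.3, 9.9]
max_reach = 12 + 6 + 2.9 + 7.3 + 9.9 = 38.1
L_max = max([12.0, 6.0, 2.9, 7.3, 9.9]) = 12
S (sum of others) = 38.1 - 12 = 26.1
min_reach = max(0, 12 - 26.1) = max(0, -14.1) = 0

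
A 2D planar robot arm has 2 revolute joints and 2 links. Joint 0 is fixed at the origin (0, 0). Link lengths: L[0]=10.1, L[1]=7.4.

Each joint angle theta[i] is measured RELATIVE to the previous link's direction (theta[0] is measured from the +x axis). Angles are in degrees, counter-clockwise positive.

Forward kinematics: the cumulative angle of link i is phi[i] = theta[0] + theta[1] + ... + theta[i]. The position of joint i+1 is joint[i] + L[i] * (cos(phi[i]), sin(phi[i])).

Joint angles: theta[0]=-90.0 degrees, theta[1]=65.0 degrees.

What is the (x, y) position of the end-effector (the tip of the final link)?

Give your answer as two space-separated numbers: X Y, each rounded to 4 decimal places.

Answer: 6.7067 -13.2274

Derivation:
joint[0] = (0.0000, 0.0000)  (base)
link 0: phi[0] = -90 = -90 deg
  cos(-90 deg) = 0.0000, sin(-90 deg) = -1.0000
  joint[1] = (0.0000, 0.0000) + 10.1 * (0.0000, -1.0000) = (0.0000 + 0.0000, 0.0000 + -10.1000) = (0.0000, -10.1000)
link 1: phi[1] = -90 + 65 = -25 deg
  cos(-25 deg) = 0.9063, sin(-25 deg) = -0.4226
  joint[2] = (0.0000, -10.1000) + 7.4 * (0.9063, -0.4226) = (0.0000 + 6.7067, -10.1000 + -3.1274) = (6.7067, -13.2274)
End effector: (6.7067, -13.2274)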